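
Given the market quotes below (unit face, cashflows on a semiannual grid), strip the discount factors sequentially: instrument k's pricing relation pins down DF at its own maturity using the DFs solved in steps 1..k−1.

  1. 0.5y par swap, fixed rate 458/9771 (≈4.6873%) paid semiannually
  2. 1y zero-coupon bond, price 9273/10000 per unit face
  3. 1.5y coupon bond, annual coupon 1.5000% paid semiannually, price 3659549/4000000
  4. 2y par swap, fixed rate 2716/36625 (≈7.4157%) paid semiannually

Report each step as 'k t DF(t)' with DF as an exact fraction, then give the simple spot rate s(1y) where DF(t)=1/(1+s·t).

step 1 [0.5y] swap r/2=229/9771: DF=(1 − 229/9771·(0))/(1+229/9771) = 9771/10000 ≈ 0.977100
step 2 [1y] zero: DF = P = 9273/10000 ≈ 0.927300
step 3 [1.5y] bond c/2=3/400: DF=(3659549/4000000 − 3/400·(0.977100+0.927300))/(1+3/400) = 8939/10000 ≈ 0.893900
step 4 [2y] swap r/2=1358/36625: DF=(1 − 1358/36625·(0.977100+0.927300+0.893900))/(1+1358/36625) = 4321/5000 ≈ 0.864200

1 1/2 9771/10000
2 1 9273/10000
3 3/2 8939/10000
4 2 4321/5000
s(1y) = (1/(9273/10000) − 1)/(1) = 727/9273 ≈ 7.8400%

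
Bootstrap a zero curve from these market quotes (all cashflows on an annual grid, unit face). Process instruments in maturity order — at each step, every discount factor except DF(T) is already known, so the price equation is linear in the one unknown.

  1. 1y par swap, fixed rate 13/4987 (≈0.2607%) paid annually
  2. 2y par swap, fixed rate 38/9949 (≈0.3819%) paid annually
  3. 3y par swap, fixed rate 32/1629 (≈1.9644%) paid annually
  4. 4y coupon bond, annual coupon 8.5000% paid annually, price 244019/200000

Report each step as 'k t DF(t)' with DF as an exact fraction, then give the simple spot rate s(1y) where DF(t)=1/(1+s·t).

step 1 [1y] swap r/1=13/4987: DF=(1 − 13/4987·(0))/(1+13/4987) = 4987/5000 ≈ 0.997400
step 2 [2y] swap r/1=38/9949: DF=(1 − 38/9949·(0.997400))/(1+38/9949) = 2481/2500 ≈ 0.992400
step 3 [3y] swap r/1=32/1629: DF=(1 − 32/1629·(0.997400+0.992400))/(1+32/1629) = 589/625 ≈ 0.942400
step 4 [4y] bond c/1=17/200: DF=(244019/200000 − 17/200·(0.997400+0.992400+0.942400))/(1+17/200) = 2237/2500 ≈ 0.894800

1 1 4987/5000
2 2 2481/2500
3 3 589/625
4 4 2237/2500
s(1y) = (1/(4987/5000) − 1)/(1) = 13/4987 ≈ 0.2607%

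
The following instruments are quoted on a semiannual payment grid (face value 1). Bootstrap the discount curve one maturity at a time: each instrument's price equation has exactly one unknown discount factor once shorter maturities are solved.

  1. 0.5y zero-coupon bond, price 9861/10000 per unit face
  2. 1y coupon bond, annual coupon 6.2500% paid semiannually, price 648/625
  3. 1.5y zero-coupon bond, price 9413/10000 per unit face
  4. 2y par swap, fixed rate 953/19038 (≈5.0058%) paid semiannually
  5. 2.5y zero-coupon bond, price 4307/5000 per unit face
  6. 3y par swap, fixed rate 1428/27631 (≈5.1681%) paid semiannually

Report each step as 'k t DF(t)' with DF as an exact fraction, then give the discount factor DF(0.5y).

step 1 [0.5y] zero: DF = P = 9861/10000 ≈ 0.986100
step 2 [1y] bond c/2=1/32: DF=(648/625 − 1/32·(0.986100))/(1+1/32) = 1951/2000 ≈ 0.975500
step 3 [1.5y] zero: DF = P = 9413/10000 ≈ 0.941300
step 4 [2y] swap r/2=953/38076: DF=(1 − 953/38076·(0.986100+0.975500+0.941300))/(1+953/38076) = 9047/10000 ≈ 0.904700
step 5 [2.5y] zero: DF = P = 4307/5000 ≈ 0.861400
step 6 [3y] swap r/2=714/27631: DF=(1 − 714/27631·(0.986100+0.975500+0.941300+0.904700+0.861400))/(1+714/27631) = 2143/2500 ≈ 0.857200

1 1/2 9861/10000
2 1 1951/2000
3 3/2 9413/10000
4 2 9047/10000
5 5/2 4307/5000
6 3 2143/2500
DF(0.5y) = 9861/10000 ≈ 0.986100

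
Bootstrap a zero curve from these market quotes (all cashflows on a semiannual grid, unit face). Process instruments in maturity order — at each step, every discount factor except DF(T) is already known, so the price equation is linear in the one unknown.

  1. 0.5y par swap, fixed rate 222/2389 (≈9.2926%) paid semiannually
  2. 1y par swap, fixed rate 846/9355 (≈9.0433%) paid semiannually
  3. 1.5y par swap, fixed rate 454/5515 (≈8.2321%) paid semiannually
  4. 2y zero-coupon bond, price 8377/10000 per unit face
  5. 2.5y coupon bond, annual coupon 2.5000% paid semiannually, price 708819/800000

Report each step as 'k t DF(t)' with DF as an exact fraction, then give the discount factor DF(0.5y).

step 1 [0.5y] swap r/2=111/2389: DF=(1 − 111/2389·(0))/(1+111/2389) = 2389/2500 ≈ 0.955600
step 2 [1y] swap r/2=423/9355: DF=(1 − 423/9355·(0.955600))/(1+423/9355) = 4577/5000 ≈ 0.915400
step 3 [1.5y] swap r/2=227/5515: DF=(1 − 227/5515·(0.955600+0.915400))/(1+227/5515) = 1773/2000 ≈ 0.886500
step 4 [2y] zero: DF = P = 8377/10000 ≈ 0.837700
step 5 [2.5y] bond c/2=1/80: DF=(708819/800000 − 1/80·(0.955600+0.915400+0.886500+0.837700))/(1+1/80) = 8307/10000 ≈ 0.830700

1 1/2 2389/2500
2 1 4577/5000
3 3/2 1773/2000
4 2 8377/10000
5 5/2 8307/10000
DF(0.5y) = 2389/2500 ≈ 0.955600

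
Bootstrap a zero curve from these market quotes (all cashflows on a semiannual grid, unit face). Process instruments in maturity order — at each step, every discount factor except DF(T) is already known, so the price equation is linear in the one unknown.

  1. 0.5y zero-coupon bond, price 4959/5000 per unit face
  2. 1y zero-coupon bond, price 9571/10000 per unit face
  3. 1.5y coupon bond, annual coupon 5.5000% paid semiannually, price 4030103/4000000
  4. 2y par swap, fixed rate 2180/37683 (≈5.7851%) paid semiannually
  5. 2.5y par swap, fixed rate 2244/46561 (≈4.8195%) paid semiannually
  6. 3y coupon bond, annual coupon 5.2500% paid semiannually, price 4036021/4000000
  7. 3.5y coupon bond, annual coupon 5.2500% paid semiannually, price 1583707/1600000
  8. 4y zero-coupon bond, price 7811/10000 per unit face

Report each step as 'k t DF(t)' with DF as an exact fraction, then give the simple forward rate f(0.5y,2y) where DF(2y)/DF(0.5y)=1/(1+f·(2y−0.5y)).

1 1/2 4959/5000
2 1 9571/10000
3 3/2 2321/2500
4 2 891/1000
5 5/2 4439/5000
6 3 8641/10000
7 7/2 8233/10000
8 4 7811/10000
f(0.5y,2y) = ((4959/5000)/(891/1000) − 1)/(3/2) = 112/1485 ≈ 7.5421%

step 1 [0.5y] zero: DF = P = 4959/5000 ≈ 0.991800
step 2 [1y] zero: DF = P = 9571/10000 ≈ 0.957100
step 3 [1.5y] bond c/2=11/400: DF=(4030103/4000000 − 11/400·(0.991800+0.957100))/(1+11/400) = 2321/2500 ≈ 0.928400
step 4 [2y] swap r/2=1090/37683: DF=(1 − 1090/37683·(0.991800+0.957100+0.928400))/(1+1090/37683) = 891/1000 ≈ 0.891000
step 5 [2.5y] swap r/2=1122/46561: DF=(1 − 1122/46561·(0.991800+0.957100+0.928400+0.891000))/(1+1122/46561) = 4439/5000 ≈ 0.887800
step 6 [3y] bond c/2=21/800: DF=(4036021/4000000 − 21/800·(0.991800+0.957100+0.928400+0.891000+0.887800))/(1+21/800) = 8641/10000 ≈ 0.864100
step 7 [3.5y] bond c/2=21/800: DF=(1583707/1600000 − 21/800·(0.991800+0.957100+0.928400+0.891000+0.887800+0.864100))/(1+21/800) = 8233/10000 ≈ 0.823300
step 8 [4y] zero: DF = P = 7811/10000 ≈ 0.781100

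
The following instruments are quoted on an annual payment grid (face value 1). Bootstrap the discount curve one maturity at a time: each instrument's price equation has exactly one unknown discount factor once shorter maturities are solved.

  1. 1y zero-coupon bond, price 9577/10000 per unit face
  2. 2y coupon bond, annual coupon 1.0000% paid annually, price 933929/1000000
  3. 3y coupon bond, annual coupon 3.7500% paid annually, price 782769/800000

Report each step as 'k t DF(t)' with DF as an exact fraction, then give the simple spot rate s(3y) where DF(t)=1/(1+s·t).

step 1 [1y] zero: DF = P = 9577/10000 ≈ 0.957700
step 2 [2y] bond c/1=1/100: DF=(933929/1000000 − 1/100·(0.957700))/(1+1/100) = 572/625 ≈ 0.915200
step 3 [3y] bond c/1=3/80: DF=(782769/800000 − 3/80·(0.957700+0.915200))/(1+3/80) = 4377/5000 ≈ 0.875400

1 1 9577/10000
2 2 572/625
3 3 4377/5000
s(3y) = (1/(4377/5000) − 1)/(3) = 623/13131 ≈ 4.7445%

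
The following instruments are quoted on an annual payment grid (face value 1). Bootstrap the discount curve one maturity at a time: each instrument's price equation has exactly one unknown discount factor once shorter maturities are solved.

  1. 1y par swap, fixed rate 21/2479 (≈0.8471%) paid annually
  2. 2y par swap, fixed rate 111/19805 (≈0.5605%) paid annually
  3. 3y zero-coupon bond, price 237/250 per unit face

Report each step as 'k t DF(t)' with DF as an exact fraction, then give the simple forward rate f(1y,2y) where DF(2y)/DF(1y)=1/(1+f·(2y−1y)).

step 1 [1y] swap r/1=21/2479: DF=(1 − 21/2479·(0))/(1+21/2479) = 2479/2500 ≈ 0.991600
step 2 [2y] swap r/1=111/19805: DF=(1 − 111/19805·(0.991600))/(1+111/19805) = 9889/10000 ≈ 0.988900
step 3 [3y] zero: DF = P = 237/250 ≈ 0.948000

1 1 2479/2500
2 2 9889/10000
3 3 237/250
f(1y,2y) = ((2479/2500)/(9889/10000) − 1)/(1) = 27/9889 ≈ 0.2730%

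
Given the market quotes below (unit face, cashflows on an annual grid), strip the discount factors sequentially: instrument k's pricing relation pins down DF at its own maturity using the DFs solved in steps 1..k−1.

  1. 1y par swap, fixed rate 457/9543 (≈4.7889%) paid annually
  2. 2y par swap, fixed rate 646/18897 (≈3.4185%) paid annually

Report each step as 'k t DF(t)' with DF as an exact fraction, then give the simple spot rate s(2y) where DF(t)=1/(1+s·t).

1 1 9543/10000
2 2 4677/5000
s(2y) = (1/(4677/5000) − 1)/(2) = 323/9354 ≈ 3.4531%

step 1 [1y] swap r/1=457/9543: DF=(1 − 457/9543·(0))/(1+457/9543) = 9543/10000 ≈ 0.954300
step 2 [2y] swap r/1=646/18897: DF=(1 − 646/18897·(0.954300))/(1+646/18897) = 4677/5000 ≈ 0.935400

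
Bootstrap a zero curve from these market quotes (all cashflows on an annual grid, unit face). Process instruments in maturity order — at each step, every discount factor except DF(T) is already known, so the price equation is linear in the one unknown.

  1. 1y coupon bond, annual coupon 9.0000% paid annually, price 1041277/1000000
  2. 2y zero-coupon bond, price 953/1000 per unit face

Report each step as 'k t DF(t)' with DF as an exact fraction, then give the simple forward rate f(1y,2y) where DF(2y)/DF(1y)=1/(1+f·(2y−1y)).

1 1 9553/10000
2 2 953/1000
f(1y,2y) = ((9553/10000)/(953/1000) − 1)/(1) = 23/9530 ≈ 0.2413%

step 1 [1y] bond c/1=9/100: DF=(1041277/1000000 − 9/100·(0))/(1+9/100) = 9553/10000 ≈ 0.955300
step 2 [2y] zero: DF = P = 953/1000 ≈ 0.953000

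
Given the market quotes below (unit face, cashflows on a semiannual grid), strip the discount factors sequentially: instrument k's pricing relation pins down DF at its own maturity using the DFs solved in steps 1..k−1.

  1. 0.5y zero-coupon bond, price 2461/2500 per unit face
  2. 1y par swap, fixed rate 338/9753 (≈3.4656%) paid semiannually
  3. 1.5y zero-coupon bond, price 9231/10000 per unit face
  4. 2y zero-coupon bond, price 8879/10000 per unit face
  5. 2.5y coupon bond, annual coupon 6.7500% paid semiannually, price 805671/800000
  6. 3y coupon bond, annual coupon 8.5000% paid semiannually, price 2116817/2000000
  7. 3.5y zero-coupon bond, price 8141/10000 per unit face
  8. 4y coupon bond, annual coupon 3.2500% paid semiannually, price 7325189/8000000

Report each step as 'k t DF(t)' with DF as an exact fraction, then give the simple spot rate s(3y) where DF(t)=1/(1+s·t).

1 1/2 2461/2500
2 1 4831/5000
3 3/2 9231/10000
4 2 8879/10000
5 5/2 4257/5000
6 3 517/625
7 7/2 8141/10000
8 4 801/1000
s(3y) = (1/(517/625) − 1)/(3) = 36/517 ≈ 6.9632%

step 1 [0.5y] zero: DF = P = 2461/2500 ≈ 0.984400
step 2 [1y] swap r/2=169/9753: DF=(1 − 169/9753·(0.984400))/(1+169/9753) = 4831/5000 ≈ 0.966200
step 3 [1.5y] zero: DF = P = 9231/10000 ≈ 0.923100
step 4 [2y] zero: DF = P = 8879/10000 ≈ 0.887900
step 5 [2.5y] bond c/2=27/800: DF=(805671/800000 − 27/800·(0.984400+0.966200+0.923100+0.887900))/(1+27/800) = 4257/5000 ≈ 0.851400
step 6 [3y] bond c/2=17/400: DF=(2116817/2000000 − 17/400·(0.984400+0.966200+0.923100+0.887900+0.851400))/(1+17/400) = 517/625 ≈ 0.827200
step 7 [3.5y] zero: DF = P = 8141/10000 ≈ 0.814100
step 8 [4y] bond c/2=13/800: DF=(7325189/8000000 − 13/800·(0.984400+0.966200+0.923100+0.887900+0.851400+0.827200+0.814100))/(1+13/800) = 801/1000 ≈ 0.801000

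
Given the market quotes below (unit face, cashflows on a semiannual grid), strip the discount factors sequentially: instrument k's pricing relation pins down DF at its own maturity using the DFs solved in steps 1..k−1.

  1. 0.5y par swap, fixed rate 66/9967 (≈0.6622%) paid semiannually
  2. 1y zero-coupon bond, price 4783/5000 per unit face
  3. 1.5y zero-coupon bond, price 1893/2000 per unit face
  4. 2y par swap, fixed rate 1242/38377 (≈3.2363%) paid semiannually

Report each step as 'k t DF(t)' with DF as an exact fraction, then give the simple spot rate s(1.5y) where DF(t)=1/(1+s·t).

step 1 [0.5y] swap r/2=33/9967: DF=(1 − 33/9967·(0))/(1+33/9967) = 9967/10000 ≈ 0.996700
step 2 [1y] zero: DF = P = 4783/5000 ≈ 0.956600
step 3 [1.5y] zero: DF = P = 1893/2000 ≈ 0.946500
step 4 [2y] swap r/2=621/38377: DF=(1 − 621/38377·(0.996700+0.956600+0.946500))/(1+621/38377) = 9379/10000 ≈ 0.937900

1 1/2 9967/10000
2 1 4783/5000
3 3/2 1893/2000
4 2 9379/10000
s(1.5y) = (1/(1893/2000) − 1)/(3/2) = 214/5679 ≈ 3.7683%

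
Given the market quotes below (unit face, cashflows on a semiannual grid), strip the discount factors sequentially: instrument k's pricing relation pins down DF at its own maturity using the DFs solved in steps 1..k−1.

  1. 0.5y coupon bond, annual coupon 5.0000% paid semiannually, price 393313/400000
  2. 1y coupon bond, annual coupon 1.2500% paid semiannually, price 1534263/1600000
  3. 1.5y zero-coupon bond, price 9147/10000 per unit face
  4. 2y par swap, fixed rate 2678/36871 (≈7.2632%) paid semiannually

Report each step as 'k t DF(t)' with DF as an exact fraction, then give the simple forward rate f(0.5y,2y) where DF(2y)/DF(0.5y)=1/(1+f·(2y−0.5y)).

step 1 [0.5y] bond c/2=1/40: DF=(393313/400000 − 1/40·(0))/(1+1/40) = 9593/10000 ≈ 0.959300
step 2 [1y] bond c/2=1/160: DF=(1534263/1600000 − 1/160·(0.959300))/(1+1/160) = 947/1000 ≈ 0.947000
step 3 [1.5y] zero: DF = P = 9147/10000 ≈ 0.914700
step 4 [2y] swap r/2=1339/36871: DF=(1 − 1339/36871·(0.959300+0.947000+0.914700))/(1+1339/36871) = 8661/10000 ≈ 0.866100

1 1/2 9593/10000
2 1 947/1000
3 3/2 9147/10000
4 2 8661/10000
f(0.5y,2y) = ((9593/10000)/(8661/10000) − 1)/(3/2) = 1864/25983 ≈ 7.1739%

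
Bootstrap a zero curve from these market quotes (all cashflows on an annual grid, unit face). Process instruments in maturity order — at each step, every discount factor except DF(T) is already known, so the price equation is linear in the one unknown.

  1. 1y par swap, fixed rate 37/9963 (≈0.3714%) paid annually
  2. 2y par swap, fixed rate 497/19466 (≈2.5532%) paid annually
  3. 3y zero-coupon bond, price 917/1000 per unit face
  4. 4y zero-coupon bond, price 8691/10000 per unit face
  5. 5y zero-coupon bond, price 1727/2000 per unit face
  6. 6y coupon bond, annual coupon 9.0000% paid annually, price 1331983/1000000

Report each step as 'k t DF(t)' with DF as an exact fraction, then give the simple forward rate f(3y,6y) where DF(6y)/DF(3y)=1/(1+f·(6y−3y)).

step 1 [1y] swap r/1=37/9963: DF=(1 − 37/9963·(0))/(1+37/9963) = 9963/10000 ≈ 0.996300
step 2 [2y] swap r/1=497/19466: DF=(1 − 497/19466·(0.996300))/(1+497/19466) = 9503/10000 ≈ 0.950300
step 3 [3y] zero: DF = P = 917/1000 ≈ 0.917000
step 4 [4y] zero: DF = P = 8691/10000 ≈ 0.869100
step 5 [5y] zero: DF = P = 1727/2000 ≈ 0.863500
step 6 [6y] bond c/1=9/100: DF=(1331983/1000000 − 9/100·(0.996300+0.950300+0.917000+0.869100+0.863500))/(1+9/100) = 337/400 ≈ 0.842500

1 1 9963/10000
2 2 9503/10000
3 3 917/1000
4 4 8691/10000
5 5 1727/2000
6 6 337/400
f(3y,6y) = ((917/1000)/(337/400) − 1)/(3) = 149/5055 ≈ 2.9476%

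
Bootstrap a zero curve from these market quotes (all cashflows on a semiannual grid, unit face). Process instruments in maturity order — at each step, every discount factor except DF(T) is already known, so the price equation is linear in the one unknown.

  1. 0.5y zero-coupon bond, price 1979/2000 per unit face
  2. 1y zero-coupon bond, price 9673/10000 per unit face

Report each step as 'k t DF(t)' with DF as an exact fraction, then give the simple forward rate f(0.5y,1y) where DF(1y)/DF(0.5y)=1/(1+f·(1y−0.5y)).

step 1 [0.5y] zero: DF = P = 1979/2000 ≈ 0.989500
step 2 [1y] zero: DF = P = 9673/10000 ≈ 0.967300

1 1/2 1979/2000
2 1 9673/10000
f(0.5y,1y) = ((1979/2000)/(9673/10000) − 1)/(1/2) = 444/9673 ≈ 4.5901%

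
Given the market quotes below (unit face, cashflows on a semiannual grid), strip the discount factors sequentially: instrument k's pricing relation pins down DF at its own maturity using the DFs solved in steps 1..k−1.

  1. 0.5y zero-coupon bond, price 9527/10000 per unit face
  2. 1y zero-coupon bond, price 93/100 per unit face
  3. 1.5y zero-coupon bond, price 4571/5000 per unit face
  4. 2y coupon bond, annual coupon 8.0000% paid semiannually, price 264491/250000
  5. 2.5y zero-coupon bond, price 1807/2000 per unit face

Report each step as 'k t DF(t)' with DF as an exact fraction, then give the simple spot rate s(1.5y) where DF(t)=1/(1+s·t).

step 1 [0.5y] zero: DF = P = 9527/10000 ≈ 0.952700
step 2 [1y] zero: DF = P = 93/100 ≈ 0.930000
step 3 [1.5y] zero: DF = P = 4571/5000 ≈ 0.914200
step 4 [2y] bond c/2=1/25: DF=(264491/250000 − 1/25·(0.952700+0.930000+0.914200))/(1+1/25) = 9097/10000 ≈ 0.909700
step 5 [2.5y] zero: DF = P = 1807/2000 ≈ 0.903500

1 1/2 9527/10000
2 1 93/100
3 3/2 4571/5000
4 2 9097/10000
5 5/2 1807/2000
s(1.5y) = (1/(4571/5000) − 1)/(3/2) = 286/4571 ≈ 6.2568%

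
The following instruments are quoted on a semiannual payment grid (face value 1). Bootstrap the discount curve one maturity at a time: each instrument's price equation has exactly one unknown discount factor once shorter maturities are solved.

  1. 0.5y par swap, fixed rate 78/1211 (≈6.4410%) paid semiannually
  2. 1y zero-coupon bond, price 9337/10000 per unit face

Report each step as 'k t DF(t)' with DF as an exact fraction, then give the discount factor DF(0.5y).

step 1 [0.5y] swap r/2=39/1211: DF=(1 − 39/1211·(0))/(1+39/1211) = 1211/1250 ≈ 0.968800
step 2 [1y] zero: DF = P = 9337/10000 ≈ 0.933700

1 1/2 1211/1250
2 1 9337/10000
DF(0.5y) = 1211/1250 ≈ 0.968800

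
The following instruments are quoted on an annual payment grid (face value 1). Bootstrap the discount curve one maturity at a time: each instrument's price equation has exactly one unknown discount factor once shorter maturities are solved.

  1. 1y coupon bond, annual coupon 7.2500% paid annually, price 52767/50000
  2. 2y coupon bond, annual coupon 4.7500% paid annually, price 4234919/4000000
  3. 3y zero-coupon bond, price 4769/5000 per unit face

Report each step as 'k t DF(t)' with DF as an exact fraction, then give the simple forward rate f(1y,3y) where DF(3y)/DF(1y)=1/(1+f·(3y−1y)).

step 1 [1y] bond c/1=29/400: DF=(52767/50000 − 29/400·(0))/(1+29/400) = 123/125 ≈ 0.984000
step 2 [2y] bond c/1=19/400: DF=(4234919/4000000 − 19/400·(0.984000))/(1+19/400) = 9661/10000 ≈ 0.966100
step 3 [3y] zero: DF = P = 4769/5000 ≈ 0.953800

1 1 123/125
2 2 9661/10000
3 3 4769/5000
f(1y,3y) = ((123/125)/(4769/5000) − 1)/(2) = 151/9538 ≈ 1.5831%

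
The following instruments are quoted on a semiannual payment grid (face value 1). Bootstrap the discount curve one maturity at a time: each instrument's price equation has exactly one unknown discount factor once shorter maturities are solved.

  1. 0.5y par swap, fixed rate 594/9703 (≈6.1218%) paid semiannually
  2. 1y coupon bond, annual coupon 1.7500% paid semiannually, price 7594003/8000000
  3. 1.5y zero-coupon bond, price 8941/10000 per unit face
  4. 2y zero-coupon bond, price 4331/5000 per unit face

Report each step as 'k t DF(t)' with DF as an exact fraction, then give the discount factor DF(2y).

1 1/2 9703/10000
2 1 4663/5000
3 3/2 8941/10000
4 2 4331/5000
DF(2y) = 4331/5000 ≈ 0.866200

step 1 [0.5y] swap r/2=297/9703: DF=(1 − 297/9703·(0))/(1+297/9703) = 9703/10000 ≈ 0.970300
step 2 [1y] bond c/2=7/800: DF=(7594003/8000000 − 7/800·(0.970300))/(1+7/800) = 4663/5000 ≈ 0.932600
step 3 [1.5y] zero: DF = P = 8941/10000 ≈ 0.894100
step 4 [2y] zero: DF = P = 4331/5000 ≈ 0.866200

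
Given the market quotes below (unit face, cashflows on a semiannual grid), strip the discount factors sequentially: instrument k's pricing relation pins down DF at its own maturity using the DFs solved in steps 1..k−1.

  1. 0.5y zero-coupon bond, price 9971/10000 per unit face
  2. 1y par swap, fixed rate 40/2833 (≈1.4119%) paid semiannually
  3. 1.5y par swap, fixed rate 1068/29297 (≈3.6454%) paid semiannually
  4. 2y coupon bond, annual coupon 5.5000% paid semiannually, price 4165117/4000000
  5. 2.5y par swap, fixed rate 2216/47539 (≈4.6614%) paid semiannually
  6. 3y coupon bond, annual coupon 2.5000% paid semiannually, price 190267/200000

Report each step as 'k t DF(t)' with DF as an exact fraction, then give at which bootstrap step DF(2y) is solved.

1 1/2 9971/10000
2 1 493/500
3 3/2 4733/5000
4 2 187/200
5 5/2 2223/2500
6 3 8809/10000
DF(2y) is solved at step 4

step 1 [0.5y] zero: DF = P = 9971/10000 ≈ 0.997100
step 2 [1y] swap r/2=20/2833: DF=(1 − 20/2833·(0.997100))/(1+20/2833) = 493/500 ≈ 0.986000
step 3 [1.5y] swap r/2=534/29297: DF=(1 − 534/29297·(0.997100+0.986000))/(1+534/29297) = 4733/5000 ≈ 0.946600
step 4 [2y] bond c/2=11/400: DF=(4165117/4000000 − 11/400·(0.997100+0.986000+0.946600))/(1+11/400) = 187/200 ≈ 0.935000
step 5 [2.5y] swap r/2=1108/47539: DF=(1 − 1108/47539·(0.997100+0.986000+0.946600+0.935000))/(1+1108/47539) = 2223/2500 ≈ 0.889200
step 6 [3y] bond c/2=1/80: DF=(190267/200000 − 1/80·(0.997100+0.986000+0.946600+0.935000+0.889200))/(1+1/80) = 8809/10000 ≈ 0.880900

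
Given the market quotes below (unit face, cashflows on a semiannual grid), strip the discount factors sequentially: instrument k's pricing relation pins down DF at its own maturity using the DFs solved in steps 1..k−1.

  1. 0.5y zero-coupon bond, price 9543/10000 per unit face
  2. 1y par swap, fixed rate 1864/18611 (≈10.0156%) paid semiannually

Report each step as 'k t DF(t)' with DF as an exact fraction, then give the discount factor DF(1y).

step 1 [0.5y] zero: DF = P = 9543/10000 ≈ 0.954300
step 2 [1y] swap r/2=932/18611: DF=(1 − 932/18611·(0.954300))/(1+932/18611) = 2267/2500 ≈ 0.906800

1 1/2 9543/10000
2 1 2267/2500
DF(1y) = 2267/2500 ≈ 0.906800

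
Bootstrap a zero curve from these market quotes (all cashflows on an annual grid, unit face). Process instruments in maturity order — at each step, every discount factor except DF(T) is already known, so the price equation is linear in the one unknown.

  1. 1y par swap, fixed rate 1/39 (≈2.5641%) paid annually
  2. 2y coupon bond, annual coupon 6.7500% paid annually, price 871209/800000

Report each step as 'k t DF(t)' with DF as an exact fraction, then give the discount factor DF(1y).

step 1 [1y] swap r/1=1/39: DF=(1 − 1/39·(0))/(1+1/39) = 39/40 ≈ 0.975000
step 2 [2y] bond c/1=27/400: DF=(871209/800000 − 27/400·(0.975000))/(1+27/400) = 1917/2000 ≈ 0.958500

1 1 39/40
2 2 1917/2000
DF(1y) = 39/40 ≈ 0.975000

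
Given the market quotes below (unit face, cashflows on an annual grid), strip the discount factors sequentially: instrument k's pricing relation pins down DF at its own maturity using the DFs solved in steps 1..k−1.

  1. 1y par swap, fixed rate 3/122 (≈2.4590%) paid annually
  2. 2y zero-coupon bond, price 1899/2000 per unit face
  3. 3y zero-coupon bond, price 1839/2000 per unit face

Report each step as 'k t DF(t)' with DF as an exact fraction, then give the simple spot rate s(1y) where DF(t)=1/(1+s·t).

1 1 122/125
2 2 1899/2000
3 3 1839/2000
s(1y) = (1/(122/125) − 1)/(1) = 3/122 ≈ 2.4590%

step 1 [1y] swap r/1=3/122: DF=(1 − 3/122·(0))/(1+3/122) = 122/125 ≈ 0.976000
step 2 [2y] zero: DF = P = 1899/2000 ≈ 0.949500
step 3 [3y] zero: DF = P = 1839/2000 ≈ 0.919500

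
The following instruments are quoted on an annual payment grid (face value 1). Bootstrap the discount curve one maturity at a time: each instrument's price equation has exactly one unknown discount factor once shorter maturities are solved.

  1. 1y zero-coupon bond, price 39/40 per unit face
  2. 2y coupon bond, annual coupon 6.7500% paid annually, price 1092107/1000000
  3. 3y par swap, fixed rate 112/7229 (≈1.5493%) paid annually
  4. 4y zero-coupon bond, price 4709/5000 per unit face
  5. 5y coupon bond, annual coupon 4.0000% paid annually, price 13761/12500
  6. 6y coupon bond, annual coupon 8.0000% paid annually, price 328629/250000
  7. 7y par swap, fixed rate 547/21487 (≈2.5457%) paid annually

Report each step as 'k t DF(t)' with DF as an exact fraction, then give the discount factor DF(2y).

1 1 39/40
2 2 4807/5000
3 3 597/625
4 4 4709/5000
5 5 9111/10000
6 6 8657/10000
7 7 8359/10000
DF(2y) = 4807/5000 ≈ 0.961400

step 1 [1y] zero: DF = P = 39/40 ≈ 0.975000
step 2 [2y] bond c/1=27/400: DF=(1092107/1000000 − 27/400·(0.975000))/(1+27/400) = 4807/5000 ≈ 0.961400
step 3 [3y] swap r/1=112/7229: DF=(1 − 112/7229·(0.975000+0.961400))/(1+112/7229) = 597/625 ≈ 0.955200
step 4 [4y] zero: DF = P = 4709/5000 ≈ 0.941800
step 5 [5y] bond c/1=1/25: DF=(13761/12500 − 1/25·(0.975000+0.961400+0.955200+0.941800))/(1+1/25) = 9111/10000 ≈ 0.911100
step 6 [6y] bond c/1=2/25: DF=(328629/250000 − 2/25·(0.975000+0.961400+0.955200+0.941800+0.911100))/(1+2/25) = 8657/10000 ≈ 0.865700
step 7 [7y] swap r/1=547/21487: DF=(1 − 547/21487·(0.975000+0.961400+0.955200+0.941800+0.911100+0.865700))/(1+547/21487) = 8359/10000 ≈ 0.835900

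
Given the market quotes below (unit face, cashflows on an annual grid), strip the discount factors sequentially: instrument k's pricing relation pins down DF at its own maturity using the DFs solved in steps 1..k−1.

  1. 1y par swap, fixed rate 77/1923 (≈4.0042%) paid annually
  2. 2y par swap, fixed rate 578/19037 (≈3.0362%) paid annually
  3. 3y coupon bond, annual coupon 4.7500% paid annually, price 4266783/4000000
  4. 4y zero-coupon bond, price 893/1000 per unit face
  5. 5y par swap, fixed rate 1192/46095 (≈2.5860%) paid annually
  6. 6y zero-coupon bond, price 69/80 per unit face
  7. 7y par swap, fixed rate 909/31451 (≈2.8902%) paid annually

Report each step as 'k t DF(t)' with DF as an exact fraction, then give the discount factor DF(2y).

1 1 1923/2000
2 2 4711/5000
3 3 233/250
4 4 893/1000
5 5 1101/1250
6 6 69/80
7 7 4091/5000
DF(2y) = 4711/5000 ≈ 0.942200

step 1 [1y] swap r/1=77/1923: DF=(1 − 77/1923·(0))/(1+77/1923) = 1923/2000 ≈ 0.961500
step 2 [2y] swap r/1=578/19037: DF=(1 − 578/19037·(0.961500))/(1+578/19037) = 4711/5000 ≈ 0.942200
step 3 [3y] bond c/1=19/400: DF=(4266783/4000000 − 19/400·(0.961500+0.942200))/(1+19/400) = 233/250 ≈ 0.932000
step 4 [4y] zero: DF = P = 893/1000 ≈ 0.893000
step 5 [5y] swap r/1=1192/46095: DF=(1 − 1192/46095·(0.961500+0.942200+0.932000+0.893000))/(1+1192/46095) = 1101/1250 ≈ 0.880800
step 6 [6y] zero: DF = P = 69/80 ≈ 0.862500
step 7 [7y] swap r/1=909/31451: DF=(1 − 909/31451·(0.961500+0.942200+0.932000+0.893000+0.880800+0.862500))/(1+909/31451) = 4091/5000 ≈ 0.818200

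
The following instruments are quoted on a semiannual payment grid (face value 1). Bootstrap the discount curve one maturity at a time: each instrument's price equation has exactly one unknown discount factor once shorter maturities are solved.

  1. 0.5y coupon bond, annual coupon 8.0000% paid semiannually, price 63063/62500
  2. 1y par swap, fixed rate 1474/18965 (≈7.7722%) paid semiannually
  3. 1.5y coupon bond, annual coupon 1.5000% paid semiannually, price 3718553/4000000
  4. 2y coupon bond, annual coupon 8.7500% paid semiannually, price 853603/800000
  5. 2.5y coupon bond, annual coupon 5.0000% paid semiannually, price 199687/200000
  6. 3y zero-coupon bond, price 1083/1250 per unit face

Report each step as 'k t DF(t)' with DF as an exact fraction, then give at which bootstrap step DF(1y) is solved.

1 1/2 4851/5000
2 1 9263/10000
3 3/2 4543/5000
4 2 9047/10000
5 5/2 2209/2500
6 3 1083/1250
DF(1y) is solved at step 2

step 1 [0.5y] bond c/2=1/25: DF=(63063/62500 − 1/25·(0))/(1+1/25) = 4851/5000 ≈ 0.970200
step 2 [1y] swap r/2=737/18965: DF=(1 − 737/18965·(0.970200))/(1+737/18965) = 9263/10000 ≈ 0.926300
step 3 [1.5y] bond c/2=3/400: DF=(3718553/4000000 − 3/400·(0.970200+0.926300))/(1+3/400) = 4543/5000 ≈ 0.908600
step 4 [2y] bond c/2=7/160: DF=(853603/800000 − 7/160·(0.970200+0.926300+0.908600))/(1+7/160) = 9047/10000 ≈ 0.904700
step 5 [2.5y] bond c/2=1/40: DF=(199687/200000 − 1/40·(0.970200+0.926300+0.908600+0.904700))/(1+1/40) = 2209/2500 ≈ 0.883600
step 6 [3y] zero: DF = P = 1083/1250 ≈ 0.866400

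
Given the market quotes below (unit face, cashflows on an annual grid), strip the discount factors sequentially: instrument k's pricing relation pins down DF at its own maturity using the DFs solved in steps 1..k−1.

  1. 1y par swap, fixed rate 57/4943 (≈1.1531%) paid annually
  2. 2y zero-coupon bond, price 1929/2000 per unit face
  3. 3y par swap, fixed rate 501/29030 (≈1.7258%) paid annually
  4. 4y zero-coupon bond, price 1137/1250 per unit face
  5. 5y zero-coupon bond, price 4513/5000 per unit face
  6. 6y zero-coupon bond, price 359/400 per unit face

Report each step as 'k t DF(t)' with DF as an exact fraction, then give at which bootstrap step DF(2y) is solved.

1 1 4943/5000
2 2 1929/2000
3 3 9499/10000
4 4 1137/1250
5 5 4513/5000
6 6 359/400
DF(2y) is solved at step 2

step 1 [1y] swap r/1=57/4943: DF=(1 − 57/4943·(0))/(1+57/4943) = 4943/5000 ≈ 0.988600
step 2 [2y] zero: DF = P = 1929/2000 ≈ 0.964500
step 3 [3y] swap r/1=501/29030: DF=(1 − 501/29030·(0.988600+0.964500))/(1+501/29030) = 9499/10000 ≈ 0.949900
step 4 [4y] zero: DF = P = 1137/1250 ≈ 0.909600
step 5 [5y] zero: DF = P = 4513/5000 ≈ 0.902600
step 6 [6y] zero: DF = P = 359/400 ≈ 0.897500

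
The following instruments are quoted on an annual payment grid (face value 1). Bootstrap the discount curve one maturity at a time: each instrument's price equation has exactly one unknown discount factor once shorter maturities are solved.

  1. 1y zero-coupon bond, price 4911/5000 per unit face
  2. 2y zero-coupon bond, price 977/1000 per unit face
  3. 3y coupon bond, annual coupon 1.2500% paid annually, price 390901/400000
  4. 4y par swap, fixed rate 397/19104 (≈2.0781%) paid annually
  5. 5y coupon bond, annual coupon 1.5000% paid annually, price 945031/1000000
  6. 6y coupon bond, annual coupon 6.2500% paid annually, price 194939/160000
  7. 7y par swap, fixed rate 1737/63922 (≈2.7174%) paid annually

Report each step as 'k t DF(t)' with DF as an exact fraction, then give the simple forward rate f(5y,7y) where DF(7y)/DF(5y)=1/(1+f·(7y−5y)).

1 1 4911/5000
2 2 977/1000
3 3 941/1000
4 4 4603/5000
5 5 4373/5000
6 6 1741/2000
7 7 8263/10000
f(5y,7y) = ((4373/5000)/(8263/10000) − 1)/(2) = 483/16526 ≈ 2.9227%

step 1 [1y] zero: DF = P = 4911/5000 ≈ 0.982200
step 2 [2y] zero: DF = P = 977/1000 ≈ 0.977000
step 3 [3y] bond c/1=1/80: DF=(390901/400000 − 1/80·(0.982200+0.977000))/(1+1/80) = 941/1000 ≈ 0.941000
step 4 [4y] swap r/1=397/19104: DF=(1 − 397/19104·(0.982200+0.977000+0.941000))/(1+397/19104) = 4603/5000 ≈ 0.920600
step 5 [5y] bond c/1=3/200: DF=(945031/1000000 − 3/200·(0.982200+0.977000+0.941000+0.920600))/(1+3/200) = 4373/5000 ≈ 0.874600
step 6 [6y] bond c/1=1/16: DF=(194939/160000 − 1/16·(0.982200+0.977000+0.941000+0.920600+0.874600))/(1+1/16) = 1741/2000 ≈ 0.870500
step 7 [7y] swap r/1=1737/63922: DF=(1 − 1737/63922·(0.982200+0.977000+0.941000+0.920600+0.874600+0.870500))/(1+1737/63922) = 8263/10000 ≈ 0.826300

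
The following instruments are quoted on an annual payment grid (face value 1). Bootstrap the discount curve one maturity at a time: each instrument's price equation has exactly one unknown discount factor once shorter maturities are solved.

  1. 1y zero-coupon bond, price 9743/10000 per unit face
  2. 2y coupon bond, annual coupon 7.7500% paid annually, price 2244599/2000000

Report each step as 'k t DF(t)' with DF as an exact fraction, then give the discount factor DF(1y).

step 1 [1y] zero: DF = P = 9743/10000 ≈ 0.974300
step 2 [2y] bond c/1=31/400: DF=(2244599/2000000 − 31/400·(0.974300))/(1+31/400) = 1943/2000 ≈ 0.971500

1 1 9743/10000
2 2 1943/2000
DF(1y) = 9743/10000 ≈ 0.974300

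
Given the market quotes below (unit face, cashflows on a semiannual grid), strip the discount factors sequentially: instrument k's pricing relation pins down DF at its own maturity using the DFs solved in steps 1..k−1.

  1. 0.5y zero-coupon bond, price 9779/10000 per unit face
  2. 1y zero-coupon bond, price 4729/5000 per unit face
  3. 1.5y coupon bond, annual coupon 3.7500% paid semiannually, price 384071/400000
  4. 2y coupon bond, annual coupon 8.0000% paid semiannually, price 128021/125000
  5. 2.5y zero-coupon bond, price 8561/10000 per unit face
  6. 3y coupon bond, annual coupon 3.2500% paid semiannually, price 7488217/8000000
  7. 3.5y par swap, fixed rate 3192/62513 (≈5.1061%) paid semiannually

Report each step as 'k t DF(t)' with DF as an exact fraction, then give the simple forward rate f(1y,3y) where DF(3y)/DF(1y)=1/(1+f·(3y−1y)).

1 1/2 9779/10000
2 1 4729/5000
3 3/2 9071/10000
4 2 8759/10000
5 5/2 8561/10000
6 3 8481/10000
7 7/2 2101/2500
f(1y,3y) = ((4729/5000)/(8481/10000) − 1)/(2) = 977/16962 ≈ 5.7599%

step 1 [0.5y] zero: DF = P = 9779/10000 ≈ 0.977900
step 2 [1y] zero: DF = P = 4729/5000 ≈ 0.945800
step 3 [1.5y] bond c/2=3/160: DF=(384071/400000 − 3/160·(0.977900+0.945800))/(1+3/160) = 9071/10000 ≈ 0.907100
step 4 [2y] bond c/2=1/25: DF=(128021/125000 − 1/25·(0.977900+0.945800+0.907100))/(1+1/25) = 8759/10000 ≈ 0.875900
step 5 [2.5y] zero: DF = P = 8561/10000 ≈ 0.856100
step 6 [3y] bond c/2=13/800: DF=(7488217/8000000 − 13/800·(0.977900+0.945800+0.907100+0.875900+0.856100))/(1+13/800) = 8481/10000 ≈ 0.848100
step 7 [3.5y] swap r/2=1596/62513: DF=(1 − 1596/62513·(0.977900+0.945800+0.907100+0.875900+0.856100+0.848100))/(1+1596/62513) = 2101/2500 ≈ 0.840400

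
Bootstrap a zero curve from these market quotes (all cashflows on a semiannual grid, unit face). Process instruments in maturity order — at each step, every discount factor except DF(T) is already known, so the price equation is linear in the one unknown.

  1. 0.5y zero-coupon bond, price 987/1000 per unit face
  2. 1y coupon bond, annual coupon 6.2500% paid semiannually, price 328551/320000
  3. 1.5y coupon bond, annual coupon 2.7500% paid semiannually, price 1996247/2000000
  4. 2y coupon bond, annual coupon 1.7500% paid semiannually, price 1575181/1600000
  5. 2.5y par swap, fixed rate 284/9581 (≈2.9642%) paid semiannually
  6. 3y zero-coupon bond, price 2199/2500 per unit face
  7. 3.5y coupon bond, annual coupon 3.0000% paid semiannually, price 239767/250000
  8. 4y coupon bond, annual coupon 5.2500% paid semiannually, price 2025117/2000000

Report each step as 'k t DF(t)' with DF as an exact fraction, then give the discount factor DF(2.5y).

1 1/2 987/1000
2 1 9657/10000
3 3/2 9581/10000
4 2 9507/10000
5 5/2 929/1000
6 3 2199/2500
7 7/2 8611/10000
8 4 2049/2500
DF(2.5y) = 929/1000 ≈ 0.929000

step 1 [0.5y] zero: DF = P = 987/1000 ≈ 0.987000
step 2 [1y] bond c/2=1/32: DF=(328551/320000 − 1/32·(0.987000))/(1+1/32) = 9657/10000 ≈ 0.965700
step 3 [1.5y] bond c/2=11/800: DF=(1996247/2000000 − 11/800·(0.987000+0.965700))/(1+11/800) = 9581/10000 ≈ 0.958100
step 4 [2y] bond c/2=7/800: DF=(1575181/1600000 − 7/800·(0.987000+0.965700+0.958100))/(1+7/800) = 9507/10000 ≈ 0.950700
step 5 [2.5y] swap r/2=142/9581: DF=(1 − 142/9581·(0.987000+0.965700+0.958100+0.950700))/(1+142/9581) = 929/1000 ≈ 0.929000
step 6 [3y] zero: DF = P = 2199/2500 ≈ 0.879600
step 7 [3.5y] bond c/2=3/200: DF=(239767/250000 − 3/200·(0.987000+0.965700+0.958100+0.950700+0.929000+0.879600))/(1+3/200) = 8611/10000 ≈ 0.861100
step 8 [4y] bond c/2=21/800: DF=(2025117/2000000 − 21/800·(0.987000+0.965700+0.958100+0.950700+0.929000+0.879600+0.861100))/(1+21/800) = 2049/2500 ≈ 0.819600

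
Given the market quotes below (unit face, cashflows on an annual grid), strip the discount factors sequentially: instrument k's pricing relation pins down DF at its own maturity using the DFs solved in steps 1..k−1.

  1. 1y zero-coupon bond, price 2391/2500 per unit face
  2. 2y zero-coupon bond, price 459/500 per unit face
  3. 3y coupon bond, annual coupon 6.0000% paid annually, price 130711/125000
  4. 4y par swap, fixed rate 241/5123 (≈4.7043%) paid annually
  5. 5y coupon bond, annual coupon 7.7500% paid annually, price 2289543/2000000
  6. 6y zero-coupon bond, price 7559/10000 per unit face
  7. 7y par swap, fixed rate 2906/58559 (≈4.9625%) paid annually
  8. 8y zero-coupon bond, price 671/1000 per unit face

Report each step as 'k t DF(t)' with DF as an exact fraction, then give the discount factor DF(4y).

1 1 2391/2500
2 2 459/500
3 3 2201/2500
4 4 8313/10000
5 5 1609/2000
6 6 7559/10000
7 7 3547/5000
8 8 671/1000
DF(4y) = 8313/10000 ≈ 0.831300

step 1 [1y] zero: DF = P = 2391/2500 ≈ 0.956400
step 2 [2y] zero: DF = P = 459/500 ≈ 0.918000
step 3 [3y] bond c/1=3/50: DF=(130711/125000 − 3/50·(0.956400+0.918000))/(1+3/50) = 2201/2500 ≈ 0.880400
step 4 [4y] swap r/1=241/5123: DF=(1 − 241/5123·(0.956400+0.918000+0.880400))/(1+241/5123) = 8313/10000 ≈ 0.831300
step 5 [5y] bond c/1=31/400: DF=(2289543/2000000 − 31/400·(0.956400+0.918000+0.880400+0.831300))/(1+31/400) = 1609/2000 ≈ 0.804500
step 6 [6y] zero: DF = P = 7559/10000 ≈ 0.755900
step 7 [7y] swap r/1=2906/58559: DF=(1 − 2906/58559·(0.956400+0.918000+0.880400+0.831300+0.804500+0.755900))/(1+2906/58559) = 3547/5000 ≈ 0.709400
step 8 [8y] zero: DF = P = 671/1000 ≈ 0.671000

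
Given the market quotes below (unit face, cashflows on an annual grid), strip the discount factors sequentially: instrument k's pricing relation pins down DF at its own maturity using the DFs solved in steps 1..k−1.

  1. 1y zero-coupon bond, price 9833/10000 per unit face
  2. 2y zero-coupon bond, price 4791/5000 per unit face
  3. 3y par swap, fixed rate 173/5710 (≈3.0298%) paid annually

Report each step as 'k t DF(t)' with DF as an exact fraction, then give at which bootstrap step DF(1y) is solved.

1 1 9833/10000
2 2 4791/5000
3 3 1827/2000
DF(1y) is solved at step 1

step 1 [1y] zero: DF = P = 9833/10000 ≈ 0.983300
step 2 [2y] zero: DF = P = 4791/5000 ≈ 0.958200
step 3 [3y] swap r/1=173/5710: DF=(1 − 173/5710·(0.983300+0.958200))/(1+173/5710) = 1827/2000 ≈ 0.913500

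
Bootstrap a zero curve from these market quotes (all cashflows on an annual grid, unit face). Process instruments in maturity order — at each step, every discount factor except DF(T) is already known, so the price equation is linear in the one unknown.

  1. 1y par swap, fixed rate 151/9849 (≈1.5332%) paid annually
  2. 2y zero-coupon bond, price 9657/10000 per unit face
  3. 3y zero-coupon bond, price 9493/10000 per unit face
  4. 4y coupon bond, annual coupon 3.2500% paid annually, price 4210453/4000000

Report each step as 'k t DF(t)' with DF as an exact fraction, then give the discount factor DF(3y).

1 1 9849/10000
2 2 9657/10000
3 3 9493/10000
4 4 4641/5000
DF(3y) = 9493/10000 ≈ 0.949300

step 1 [1y] swap r/1=151/9849: DF=(1 − 151/9849·(0))/(1+151/9849) = 9849/10000 ≈ 0.984900
step 2 [2y] zero: DF = P = 9657/10000 ≈ 0.965700
step 3 [3y] zero: DF = P = 9493/10000 ≈ 0.949300
step 4 [4y] bond c/1=13/400: DF=(4210453/4000000 − 13/400·(0.984900+0.965700+0.949300))/(1+13/400) = 4641/5000 ≈ 0.928200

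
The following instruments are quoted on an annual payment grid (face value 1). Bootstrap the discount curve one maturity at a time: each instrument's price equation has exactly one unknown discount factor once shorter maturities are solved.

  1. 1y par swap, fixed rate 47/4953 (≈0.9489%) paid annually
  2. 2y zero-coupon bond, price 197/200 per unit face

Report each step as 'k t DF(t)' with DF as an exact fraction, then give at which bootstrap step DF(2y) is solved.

1 1 4953/5000
2 2 197/200
DF(2y) is solved at step 2

step 1 [1y] swap r/1=47/4953: DF=(1 − 47/4953·(0))/(1+47/4953) = 4953/5000 ≈ 0.990600
step 2 [2y] zero: DF = P = 197/200 ≈ 0.985000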